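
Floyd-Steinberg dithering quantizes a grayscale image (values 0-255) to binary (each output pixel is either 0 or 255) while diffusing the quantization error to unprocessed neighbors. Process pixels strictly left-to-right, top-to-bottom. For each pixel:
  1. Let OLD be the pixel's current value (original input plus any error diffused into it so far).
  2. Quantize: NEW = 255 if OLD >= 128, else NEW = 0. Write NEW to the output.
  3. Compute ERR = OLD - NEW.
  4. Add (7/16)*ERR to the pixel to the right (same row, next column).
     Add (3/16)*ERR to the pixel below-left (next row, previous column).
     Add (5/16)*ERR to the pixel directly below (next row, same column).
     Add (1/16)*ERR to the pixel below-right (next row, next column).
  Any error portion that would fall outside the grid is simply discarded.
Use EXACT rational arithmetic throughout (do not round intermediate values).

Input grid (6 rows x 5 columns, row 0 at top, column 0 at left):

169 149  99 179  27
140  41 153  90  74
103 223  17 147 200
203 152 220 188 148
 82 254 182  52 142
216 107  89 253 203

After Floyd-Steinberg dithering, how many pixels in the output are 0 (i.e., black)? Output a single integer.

Answer: 13

Derivation:
(0,0): OLD=169 → NEW=255, ERR=-86
(0,1): OLD=891/8 → NEW=0, ERR=891/8
(0,2): OLD=18909/128 → NEW=255, ERR=-13731/128
(0,3): OLD=270475/2048 → NEW=255, ERR=-251765/2048
(0,4): OLD=-877619/32768 → NEW=0, ERR=-877619/32768
(1,0): OLD=17153/128 → NEW=255, ERR=-15487/128
(1,1): OLD=-2681/1024 → NEW=0, ERR=-2681/1024
(1,2): OLD=3350291/32768 → NEW=0, ERR=3350291/32768
(1,3): OLD=11087191/131072 → NEW=0, ERR=11087191/131072
(1,4): OLD=199134245/2097152 → NEW=0, ERR=199134245/2097152
(2,0): OLD=1060029/16384 → NEW=0, ERR=1060029/16384
(2,1): OLD=137413871/524288 → NEW=255, ERR=3720431/524288
(2,2): OLD=568346253/8388608 → NEW=0, ERR=568346253/8388608
(2,3): OLD=30503616343/134217728 → NEW=255, ERR=-3721904297/134217728
(2,4): OLD=478519641505/2147483648 → NEW=255, ERR=-69088688735/2147483648
(3,0): OLD=1883653357/8388608 → NEW=255, ERR=-255441683/8388608
(3,1): OLD=10579205481/67108864 → NEW=255, ERR=-6533554839/67108864
(3,2): OLD=416231052499/2147483648 → NEW=255, ERR=-131377277741/2147483648
(3,3): OLD=647558512475/4294967296 → NEW=255, ERR=-447658148005/4294967296
(3,4): OLD=6226887696039/68719476736 → NEW=0, ERR=6226887696039/68719476736
(4,0): OLD=58228497731/1073741824 → NEW=0, ERR=58228497731/1073741824
(4,1): OLD=8037678835395/34359738368 → NEW=255, ERR=-724054448445/34359738368
(4,2): OLD=70388019139533/549755813888 → NEW=255, ERR=-69799713401907/549755813888
(4,3): OLD=-201889649778493/8796093022208 → NEW=0, ERR=-201889649778493/8796093022208
(4,4): OLD=21639900036357845/140737488355328 → NEW=255, ERR=-14248159494250795/140737488355328
(5,0): OLD=125891652091433/549755813888 → NEW=255, ERR=-14296080450007/549755813888
(5,1): OLD=301799442491579/4398046511104 → NEW=0, ERR=301799442491579/4398046511104
(5,2): OLD=10375824698216339/140737488355328 → NEW=0, ERR=10375824698216339/140737488355328
(5,3): OLD=141392937163490525/562949953421312 → NEW=255, ERR=-2159300958944035/562949953421312
(5,4): OLD=1515462214528973679/9007199254740992 → NEW=255, ERR=-781373595429979281/9007199254740992
Output grid:
  Row 0: #.##.  (2 black, running=2)
  Row 1: #....  (4 black, running=6)
  Row 2: .#.##  (2 black, running=8)
  Row 3: ####.  (1 black, running=9)
  Row 4: .##.#  (2 black, running=11)
  Row 5: #..##  (2 black, running=13)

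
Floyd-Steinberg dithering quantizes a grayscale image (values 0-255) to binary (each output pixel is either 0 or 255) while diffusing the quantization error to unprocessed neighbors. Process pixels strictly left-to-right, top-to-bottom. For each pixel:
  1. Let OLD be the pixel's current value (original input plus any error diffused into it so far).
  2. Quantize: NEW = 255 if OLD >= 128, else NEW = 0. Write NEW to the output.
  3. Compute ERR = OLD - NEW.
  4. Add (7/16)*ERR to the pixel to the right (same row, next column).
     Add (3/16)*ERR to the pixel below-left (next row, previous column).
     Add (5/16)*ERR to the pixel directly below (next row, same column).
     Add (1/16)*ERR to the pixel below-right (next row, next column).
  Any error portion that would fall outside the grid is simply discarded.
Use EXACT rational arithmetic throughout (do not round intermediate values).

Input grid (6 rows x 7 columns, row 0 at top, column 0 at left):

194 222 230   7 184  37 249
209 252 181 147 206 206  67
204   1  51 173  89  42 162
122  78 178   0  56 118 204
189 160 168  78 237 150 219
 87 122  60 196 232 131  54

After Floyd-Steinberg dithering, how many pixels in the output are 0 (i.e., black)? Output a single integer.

(0,0): OLD=194 → NEW=255, ERR=-61
(0,1): OLD=3125/16 → NEW=255, ERR=-955/16
(0,2): OLD=52195/256 → NEW=255, ERR=-13085/256
(0,3): OLD=-62923/4096 → NEW=0, ERR=-62923/4096
(0,4): OLD=11618163/65536 → NEW=255, ERR=-5093517/65536
(0,5): OLD=3142693/1048576 → NEW=0, ERR=3142693/1048576
(0,6): OLD=4199525635/16777216 → NEW=255, ERR=-78664445/16777216
(1,0): OLD=45759/256 → NEW=255, ERR=-19521/256
(1,1): OLD=382137/2048 → NEW=255, ERR=-140103/2048
(1,2): OLD=8420525/65536 → NEW=255, ERR=-8291155/65536
(1,3): OLD=18109609/262144 → NEW=0, ERR=18109609/262144
(1,4): OLD=3549013979/16777216 → NEW=255, ERR=-729176101/16777216
(1,5): OLD=24452476491/134217728 → NEW=255, ERR=-9773044149/134217728
(1,6): OLD=72725782277/2147483648 → NEW=0, ERR=72725782277/2147483648
(2,0): OLD=5483523/32768 → NEW=255, ERR=-2872317/32768
(2,1): OLD=-91451183/1048576 → NEW=0, ERR=-91451183/1048576
(2,2): OLD=-302230093/16777216 → NEW=0, ERR=-302230093/16777216
(2,3): OLD=22904367067/134217728 → NEW=255, ERR=-11321153573/134217728
(2,4): OLD=31331956491/1073741824 → NEW=0, ERR=31331956491/1073741824
(2,5): OLD=1224755676313/34359738368 → NEW=0, ERR=1224755676313/34359738368
(2,6): OLD=100949894864063/549755813888 → NEW=255, ERR=-39237837677377/549755813888
(3,0): OLD=1312896083/16777216 → NEW=0, ERR=1312896083/16777216
(3,1): OLD=10217413463/134217728 → NEW=0, ERR=10217413463/134217728
(3,2): OLD=198007783861/1073741824 → NEW=255, ERR=-75796381259/1073741824
(3,3): OLD=-227191917053/4294967296 → NEW=0, ERR=-227191917053/4294967296
(3,4): OLD=23852742975571/549755813888 → NEW=0, ERR=23852742975571/549755813888
(3,5): OLD=600608540122921/4398046511104 → NEW=255, ERR=-520893320208599/4398046511104
(3,6): OLD=9296225790256247/70368744177664 → NEW=255, ERR=-8647803975048073/70368744177664
(4,0): OLD=489042493181/2147483648 → NEW=255, ERR=-58565837059/2147483648
(4,1): OLD=5618262767577/34359738368 → NEW=255, ERR=-3143470516263/34359738368
(4,2): OLD=55390313955159/549755813888 → NEW=0, ERR=55390313955159/549755813888
(4,3): OLD=480587554113261/4398046511104 → NEW=0, ERR=480587554113261/4398046511104
(4,4): OLD=9600145242116983/35184372088832 → NEW=255, ERR=628130359464823/35184372088832
(4,5): OLD=113117084617942071/1125899906842624 → NEW=0, ERR=113117084617942071/1125899906842624
(4,6): OLD=3911799857924901809/18014398509481984 → NEW=255, ERR=-681871761993004111/18014398509481984
(5,0): OLD=33713077294747/549755813888 → NEW=0, ERR=33713077294747/549755813888
(5,1): OLD=604407668024969/4398046511104 → NEW=255, ERR=-517094192306551/4398046511104
(5,2): OLD=1928738149489231/35184372088832 → NEW=0, ERR=1928738149489231/35184372088832
(5,3): OLD=74246115626528427/281474976710656 → NEW=255, ERR=2469996565311147/281474976710656
(5,4): OLD=4811382883249725113/18014398509481984 → NEW=255, ERR=217711263331819193/18014398509481984
(5,5): OLD=23303756173349657769/144115188075855872 → NEW=255, ERR=-13445616785993589591/144115188075855872
(5,6): OLD=17600321346960766919/2305843009213693952 → NEW=0, ERR=17600321346960766919/2305843009213693952
Output grid:
  Row 0: ###.#.#  (2 black, running=2)
  Row 1: ###.##.  (2 black, running=4)
  Row 2: #..#..#  (4 black, running=8)
  Row 3: ..#..##  (4 black, running=12)
  Row 4: ##..#.#  (3 black, running=15)
  Row 5: .#.###.  (3 black, running=18)

Answer: 18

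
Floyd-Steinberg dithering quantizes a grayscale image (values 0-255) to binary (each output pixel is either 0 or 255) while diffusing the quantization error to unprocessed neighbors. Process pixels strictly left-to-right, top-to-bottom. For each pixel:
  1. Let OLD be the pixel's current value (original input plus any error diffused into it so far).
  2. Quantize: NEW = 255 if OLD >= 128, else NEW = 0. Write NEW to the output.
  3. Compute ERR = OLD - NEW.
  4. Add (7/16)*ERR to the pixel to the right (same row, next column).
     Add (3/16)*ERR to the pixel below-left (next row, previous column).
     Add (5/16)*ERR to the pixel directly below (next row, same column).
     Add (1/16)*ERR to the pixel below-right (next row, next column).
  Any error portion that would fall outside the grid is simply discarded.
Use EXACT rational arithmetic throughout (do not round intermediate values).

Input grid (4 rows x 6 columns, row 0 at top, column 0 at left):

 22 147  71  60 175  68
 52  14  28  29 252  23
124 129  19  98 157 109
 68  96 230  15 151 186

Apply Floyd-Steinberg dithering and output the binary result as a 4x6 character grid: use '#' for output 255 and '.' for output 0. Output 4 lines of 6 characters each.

(0,0): OLD=22 → NEW=0, ERR=22
(0,1): OLD=1253/8 → NEW=255, ERR=-787/8
(0,2): OLD=3579/128 → NEW=0, ERR=3579/128
(0,3): OLD=147933/2048 → NEW=0, ERR=147933/2048
(0,4): OLD=6769931/32768 → NEW=255, ERR=-1585909/32768
(0,5): OLD=24550221/524288 → NEW=0, ERR=24550221/524288
(1,0): OLD=5175/128 → NEW=0, ERR=5175/128
(1,1): OLD=7745/1024 → NEW=0, ERR=7745/1024
(1,2): OLD=1554581/32768 → NEW=0, ERR=1554581/32768
(1,3): OLD=8519889/131072 → NEW=0, ERR=8519889/131072
(1,4): OLD=2337134899/8388608 → NEW=255, ERR=198039859/8388608
(1,5): OLD=6031311733/134217728 → NEW=0, ERR=6031311733/134217728
(2,0): OLD=2261851/16384 → NEW=255, ERR=-1916069/16384
(2,1): OLD=48035929/524288 → NEW=0, ERR=48035929/524288
(2,2): OLD=726205643/8388608 → NEW=0, ERR=726205643/8388608
(2,3): OLD=10977616819/67108864 → NEW=255, ERR=-6135143501/67108864
(2,4): OLD=293924413977/2147483648 → NEW=255, ERR=-253683916263/2147483648
(2,5): OLD=2502627210815/34359738368 → NEW=0, ERR=2502627210815/34359738368
(3,0): OLD=407962091/8388608 → NEW=0, ERR=407962091/8388608
(3,1): OLD=10390550223/67108864 → NEW=255, ERR=-6722210097/67108864
(3,2): OLD=108348271485/536870912 → NEW=255, ERR=-28553811075/536870912
(3,3): OLD=-1840876698921/34359738368 → NEW=0, ERR=-1840876698921/34359738368
(3,4): OLD=27099482931767/274877906944 → NEW=0, ERR=27099482931767/274877906944
(3,5): OLD=1075366578738649/4398046511104 → NEW=255, ERR=-46135281592871/4398046511104
Row 0: .#..#.
Row 1: ....#.
Row 2: #..##.
Row 3: .##..#

Answer: .#..#.
....#.
#..##.
.##..#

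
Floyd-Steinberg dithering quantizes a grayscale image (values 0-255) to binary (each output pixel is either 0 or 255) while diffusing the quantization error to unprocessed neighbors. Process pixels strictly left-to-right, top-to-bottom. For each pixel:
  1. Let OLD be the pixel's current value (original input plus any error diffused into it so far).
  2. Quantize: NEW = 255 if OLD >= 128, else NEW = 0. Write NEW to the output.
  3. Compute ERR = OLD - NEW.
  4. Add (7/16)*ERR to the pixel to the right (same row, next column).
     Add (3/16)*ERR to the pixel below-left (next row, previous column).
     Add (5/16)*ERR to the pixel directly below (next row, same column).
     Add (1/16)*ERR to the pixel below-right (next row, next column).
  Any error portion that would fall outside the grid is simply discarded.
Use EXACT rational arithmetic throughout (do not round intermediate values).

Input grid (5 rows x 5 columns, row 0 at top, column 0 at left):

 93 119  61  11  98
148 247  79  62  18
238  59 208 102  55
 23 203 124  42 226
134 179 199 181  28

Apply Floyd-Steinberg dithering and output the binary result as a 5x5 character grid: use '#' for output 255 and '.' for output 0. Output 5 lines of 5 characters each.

(0,0): OLD=93 → NEW=0, ERR=93
(0,1): OLD=2555/16 → NEW=255, ERR=-1525/16
(0,2): OLD=4941/256 → NEW=0, ERR=4941/256
(0,3): OLD=79643/4096 → NEW=0, ERR=79643/4096
(0,4): OLD=6980029/65536 → NEW=0, ERR=6980029/65536
(1,0): OLD=40753/256 → NEW=255, ERR=-24527/256
(1,1): OLD=378327/2048 → NEW=255, ERR=-143913/2048
(1,2): OLD=3406371/65536 → NEW=0, ERR=3406371/65536
(1,3): OLD=29358183/262144 → NEW=0, ERR=29358183/262144
(1,4): OLD=425702485/4194304 → NEW=0, ERR=425702485/4194304
(2,0): OLD=6385965/32768 → NEW=255, ERR=-1969875/32768
(2,1): OLD=15201855/1048576 → NEW=0, ERR=15201855/1048576
(2,2): OLD=4147198333/16777216 → NEW=255, ERR=-130991747/16777216
(2,3): OLD=41838553639/268435456 → NEW=255, ERR=-26612487641/268435456
(2,4): OLD=216223362385/4294967296 → NEW=0, ERR=216223362385/4294967296
(3,0): OLD=116301533/16777216 → NEW=0, ERR=116301533/16777216
(3,1): OLD=27560552729/134217728 → NEW=255, ERR=-6664967911/134217728
(3,2): OLD=352841266147/4294967296 → NEW=0, ERR=352841266147/4294967296
(3,3): OLD=480280509323/8589934592 → NEW=0, ERR=480280509323/8589934592
(3,4): OLD=35733801069271/137438953472 → NEW=255, ERR=686867933911/137438953472
(4,0): OLD=272419966419/2147483648 → NEW=0, ERR=272419966419/2147483648
(4,1): OLD=16136567990739/68719476736 → NEW=255, ERR=-1386898576941/68719476736
(4,2): OLD=245436093833917/1099511627776 → NEW=255, ERR=-34939371248963/1099511627776
(4,3): OLD=3353801795810771/17592186044416 → NEW=255, ERR=-1132205645515309/17592186044416
(4,4): OLD=1379069790087749/281474976710656 → NEW=0, ERR=1379069790087749/281474976710656
Row 0: .#...
Row 1: ##...
Row 2: #.##.
Row 3: .#..#
Row 4: .###.

Answer: .#...
##...
#.##.
.#..#
.###.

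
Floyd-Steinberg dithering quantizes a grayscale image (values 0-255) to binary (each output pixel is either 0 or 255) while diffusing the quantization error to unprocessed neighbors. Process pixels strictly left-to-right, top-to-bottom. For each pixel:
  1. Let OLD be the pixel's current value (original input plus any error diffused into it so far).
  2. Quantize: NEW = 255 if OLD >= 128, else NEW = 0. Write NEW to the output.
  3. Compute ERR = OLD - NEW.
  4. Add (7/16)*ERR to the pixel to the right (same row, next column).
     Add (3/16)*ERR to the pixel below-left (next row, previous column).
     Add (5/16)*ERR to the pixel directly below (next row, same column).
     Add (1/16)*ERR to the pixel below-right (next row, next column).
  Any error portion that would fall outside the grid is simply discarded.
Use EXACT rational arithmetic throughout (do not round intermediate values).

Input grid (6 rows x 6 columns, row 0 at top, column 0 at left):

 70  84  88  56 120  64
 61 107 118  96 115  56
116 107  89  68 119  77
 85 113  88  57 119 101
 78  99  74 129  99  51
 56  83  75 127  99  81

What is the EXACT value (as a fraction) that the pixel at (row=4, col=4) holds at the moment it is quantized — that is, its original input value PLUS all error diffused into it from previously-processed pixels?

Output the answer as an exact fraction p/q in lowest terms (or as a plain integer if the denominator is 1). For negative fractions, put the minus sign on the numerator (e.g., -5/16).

Answer: 19715222109419815/140737488355328

Derivation:
(0,0): OLD=70 → NEW=0, ERR=70
(0,1): OLD=917/8 → NEW=0, ERR=917/8
(0,2): OLD=17683/128 → NEW=255, ERR=-14957/128
(0,3): OLD=9989/2048 → NEW=0, ERR=9989/2048
(0,4): OLD=4002083/32768 → NEW=0, ERR=4002083/32768
(0,5): OLD=61569013/524288 → NEW=0, ERR=61569013/524288
(1,0): OLD=13359/128 → NEW=0, ERR=13359/128
(1,1): OLD=175049/1024 → NEW=255, ERR=-86071/1024
(1,2): OLD=1729789/32768 → NEW=0, ERR=1729789/32768
(1,3): OLD=17854137/131072 → NEW=255, ERR=-15569223/131072
(1,4): OLD=1036182539/8388608 → NEW=0, ERR=1036182539/8388608
(1,5): OLD=20719524829/134217728 → NEW=255, ERR=-13505995811/134217728
(2,0): OLD=2176691/16384 → NEW=255, ERR=-2001229/16384
(2,1): OLD=22919521/524288 → NEW=0, ERR=22919521/524288
(2,2): OLD=814506851/8388608 → NEW=0, ERR=814506851/8388608
(2,3): OLD=6698787851/67108864 → NEW=0, ERR=6698787851/67108864
(2,4): OLD=375767315361/2147483648 → NEW=255, ERR=-171841014879/2147483648
(2,5): OLD=627595815287/34359738368 → NEW=0, ERR=627595815287/34359738368
(3,0): OLD=461593603/8388608 → NEW=0, ERR=461593603/8388608
(3,1): OLD=10825105735/67108864 → NEW=255, ERR=-6287654585/67108864
(3,2): OLD=53043017349/536870912 → NEW=0, ERR=53043017349/536870912
(3,3): OLD=4208506338127/34359738368 → NEW=0, ERR=4208506338127/34359738368
(3,4): OLD=43222885927407/274877906944 → NEW=255, ERR=-26870980343313/274877906944
(3,5): OLD=259214017925281/4398046511104 → NEW=0, ERR=259214017925281/4398046511104
(4,0): OLD=83352642637/1073741824 → NEW=0, ERR=83352642637/1073741824
(4,1): OLD=2158605266153/17179869184 → NEW=0, ERR=2158605266153/17179869184
(4,2): OLD=97282409372395/549755813888 → NEW=255, ERR=-42905323169045/549755813888
(4,3): OLD=1064129412437175/8796093022208 → NEW=0, ERR=1064129412437175/8796093022208
(4,4): OLD=19715222109419815/140737488355328 → NEW=255, ERR=-16172837421188825/140737488355328
Target (4,4): original=99, with diffused error = 19715222109419815/140737488355328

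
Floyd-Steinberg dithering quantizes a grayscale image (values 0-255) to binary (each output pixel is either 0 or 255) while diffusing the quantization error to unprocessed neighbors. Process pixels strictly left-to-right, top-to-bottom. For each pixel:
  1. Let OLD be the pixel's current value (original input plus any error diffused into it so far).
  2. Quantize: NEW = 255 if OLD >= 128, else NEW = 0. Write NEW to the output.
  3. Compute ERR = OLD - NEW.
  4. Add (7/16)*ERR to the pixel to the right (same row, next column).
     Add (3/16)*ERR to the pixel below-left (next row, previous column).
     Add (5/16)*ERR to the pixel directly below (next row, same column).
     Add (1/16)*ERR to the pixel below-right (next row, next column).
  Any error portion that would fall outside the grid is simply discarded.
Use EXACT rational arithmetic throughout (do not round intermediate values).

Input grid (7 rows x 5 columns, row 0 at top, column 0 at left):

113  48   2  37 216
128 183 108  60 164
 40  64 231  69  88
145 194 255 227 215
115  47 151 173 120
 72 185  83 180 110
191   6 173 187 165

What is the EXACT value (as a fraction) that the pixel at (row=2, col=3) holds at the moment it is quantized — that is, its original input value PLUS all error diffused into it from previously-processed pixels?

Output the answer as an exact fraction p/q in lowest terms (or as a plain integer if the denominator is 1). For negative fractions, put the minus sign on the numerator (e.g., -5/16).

Answer: 36328686371/268435456

Derivation:
(0,0): OLD=113 → NEW=0, ERR=113
(0,1): OLD=1559/16 → NEW=0, ERR=1559/16
(0,2): OLD=11425/256 → NEW=0, ERR=11425/256
(0,3): OLD=231527/4096 → NEW=0, ERR=231527/4096
(0,4): OLD=15776465/65536 → NEW=255, ERR=-935215/65536
(1,0): OLD=46485/256 → NEW=255, ERR=-18795/256
(1,1): OLD=402963/2048 → NEW=255, ERR=-119277/2048
(1,2): OLD=7415695/65536 → NEW=0, ERR=7415695/65536
(1,3): OLD=33366435/262144 → NEW=0, ERR=33366435/262144
(1,4): OLD=917544329/4194304 → NEW=255, ERR=-152003191/4194304
(2,0): OLD=201089/32768 → NEW=0, ERR=201089/32768
(2,1): OLD=68275355/1048576 → NEW=0, ERR=68275355/1048576
(2,2): OLD=5286047377/16777216 → NEW=255, ERR=1007857297/16777216
(2,3): OLD=36328686371/268435456 → NEW=255, ERR=-32122354909/268435456
Target (2,3): original=69, with diffused error = 36328686371/268435456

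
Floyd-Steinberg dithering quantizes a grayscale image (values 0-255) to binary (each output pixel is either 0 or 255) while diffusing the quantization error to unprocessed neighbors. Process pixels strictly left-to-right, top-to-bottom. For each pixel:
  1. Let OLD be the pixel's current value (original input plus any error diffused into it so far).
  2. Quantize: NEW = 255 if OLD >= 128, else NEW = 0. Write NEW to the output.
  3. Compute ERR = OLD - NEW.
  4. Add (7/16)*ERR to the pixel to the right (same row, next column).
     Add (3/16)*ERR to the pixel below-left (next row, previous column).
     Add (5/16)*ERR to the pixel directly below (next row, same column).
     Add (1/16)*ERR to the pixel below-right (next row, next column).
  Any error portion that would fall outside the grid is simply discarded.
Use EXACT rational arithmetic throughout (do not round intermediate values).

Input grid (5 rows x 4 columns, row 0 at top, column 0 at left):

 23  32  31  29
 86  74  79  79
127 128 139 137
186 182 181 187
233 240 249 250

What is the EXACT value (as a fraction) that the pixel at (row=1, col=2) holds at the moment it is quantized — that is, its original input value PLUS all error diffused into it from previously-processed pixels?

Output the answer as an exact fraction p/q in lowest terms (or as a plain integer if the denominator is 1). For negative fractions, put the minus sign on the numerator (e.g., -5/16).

Answer: 3745257/65536

Derivation:
(0,0): OLD=23 → NEW=0, ERR=23
(0,1): OLD=673/16 → NEW=0, ERR=673/16
(0,2): OLD=12647/256 → NEW=0, ERR=12647/256
(0,3): OLD=207313/4096 → NEW=0, ERR=207313/4096
(1,0): OLD=25875/256 → NEW=0, ERR=25875/256
(1,1): OLD=290949/2048 → NEW=255, ERR=-231291/2048
(1,2): OLD=3745257/65536 → NEW=0, ERR=3745257/65536
Target (1,2): original=79, with diffused error = 3745257/65536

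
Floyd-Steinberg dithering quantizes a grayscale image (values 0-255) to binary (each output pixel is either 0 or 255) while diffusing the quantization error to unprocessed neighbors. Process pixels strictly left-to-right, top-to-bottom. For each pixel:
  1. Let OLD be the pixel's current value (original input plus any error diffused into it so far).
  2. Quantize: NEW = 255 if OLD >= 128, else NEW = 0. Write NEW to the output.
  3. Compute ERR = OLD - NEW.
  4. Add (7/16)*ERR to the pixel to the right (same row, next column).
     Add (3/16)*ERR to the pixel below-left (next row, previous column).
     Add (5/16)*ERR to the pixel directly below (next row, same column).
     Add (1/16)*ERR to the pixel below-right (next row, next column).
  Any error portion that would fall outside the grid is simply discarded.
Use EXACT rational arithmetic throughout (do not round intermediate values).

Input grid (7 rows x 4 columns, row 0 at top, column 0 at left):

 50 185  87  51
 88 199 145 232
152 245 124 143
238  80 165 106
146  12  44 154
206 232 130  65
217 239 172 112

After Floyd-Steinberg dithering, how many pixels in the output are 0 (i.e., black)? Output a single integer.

(0,0): OLD=50 → NEW=0, ERR=50
(0,1): OLD=1655/8 → NEW=255, ERR=-385/8
(0,2): OLD=8441/128 → NEW=0, ERR=8441/128
(0,3): OLD=163535/2048 → NEW=0, ERR=163535/2048
(1,0): OLD=12109/128 → NEW=0, ERR=12109/128
(1,1): OLD=246619/1024 → NEW=255, ERR=-14501/1024
(1,2): OLD=5615671/32768 → NEW=255, ERR=-2740169/32768
(1,3): OLD=117697329/524288 → NEW=255, ERR=-15996111/524288
(2,0): OLD=2931225/16384 → NEW=255, ERR=-1246695/16384
(2,1): OLD=103556067/524288 → NEW=255, ERR=-30137373/524288
(2,2): OLD=69324927/1048576 → NEW=0, ERR=69324927/1048576
(2,3): OLD=2636769859/16777216 → NEW=255, ERR=-1641420221/16777216
(3,0): OLD=1706605385/8388608 → NEW=255, ERR=-432489655/8388608
(3,1): OLD=6324491223/134217728 → NEW=0, ERR=6324491223/134217728
(3,2): OLD=395864940969/2147483648 → NEW=255, ERR=-151743389271/2147483648
(3,3): OLD=1671397051167/34359738368 → NEW=0, ERR=1671397051167/34359738368
(4,0): OLD=297906913877/2147483648 → NEW=255, ERR=-249701416363/2147483648
(4,1): OLD=-697790637889/17179869184 → NEW=0, ERR=-697790637889/17179869184
(4,2): OLD=8913976645535/549755813888 → NEW=0, ERR=8913976645535/549755813888
(4,3): OLD=1511861618378761/8796093022208 → NEW=255, ERR=-731142102284279/8796093022208
(5,0): OLD=44543420262277/274877906944 → NEW=255, ERR=-25550446008443/274877906944
(5,1): OLD=1534159202319491/8796093022208 → NEW=255, ERR=-708844518343549/8796093022208
(5,2): OLD=359262027374331/4398046511104 → NEW=0, ERR=359262027374331/4398046511104
(5,3): OLD=10664518241244119/140737488355328 → NEW=0, ERR=10664518241244119/140737488355328
(6,0): OLD=24325430056724649/140737488355328 → NEW=255, ERR=-11562629473883991/140737488355328
(6,1): OLD=421941513957715375/2251799813685248 → NEW=255, ERR=-152267438532022865/2251799813685248
(6,2): OLD=6381224486499698969/36028797018963968 → NEW=255, ERR=-2806118753336112871/36028797018963968
(6,3): OLD=61514430861673632431/576460752303423488 → NEW=0, ERR=61514430861673632431/576460752303423488
Output grid:
  Row 0: .#..  (3 black, running=3)
  Row 1: .###  (1 black, running=4)
  Row 2: ##.#  (1 black, running=5)
  Row 3: #.#.  (2 black, running=7)
  Row 4: #..#  (2 black, running=9)
  Row 5: ##..  (2 black, running=11)
  Row 6: ###.  (1 black, running=12)

Answer: 12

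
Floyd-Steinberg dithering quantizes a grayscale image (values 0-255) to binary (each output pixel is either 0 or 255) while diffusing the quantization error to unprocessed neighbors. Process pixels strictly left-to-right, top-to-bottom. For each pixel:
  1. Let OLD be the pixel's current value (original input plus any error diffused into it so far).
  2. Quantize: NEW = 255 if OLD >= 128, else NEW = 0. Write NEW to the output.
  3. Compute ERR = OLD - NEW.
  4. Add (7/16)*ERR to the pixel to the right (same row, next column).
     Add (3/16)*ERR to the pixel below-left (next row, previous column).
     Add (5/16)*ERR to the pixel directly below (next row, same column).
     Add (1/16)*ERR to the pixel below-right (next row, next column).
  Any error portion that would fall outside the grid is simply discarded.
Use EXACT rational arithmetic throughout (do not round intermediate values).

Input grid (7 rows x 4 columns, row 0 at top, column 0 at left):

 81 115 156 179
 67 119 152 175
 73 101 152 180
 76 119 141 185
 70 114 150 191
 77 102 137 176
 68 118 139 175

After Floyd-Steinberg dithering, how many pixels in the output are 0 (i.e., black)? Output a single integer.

(0,0): OLD=81 → NEW=0, ERR=81
(0,1): OLD=2407/16 → NEW=255, ERR=-1673/16
(0,2): OLD=28225/256 → NEW=0, ERR=28225/256
(0,3): OLD=930759/4096 → NEW=255, ERR=-113721/4096
(1,0): OLD=18613/256 → NEW=0, ERR=18613/256
(1,1): OLD=294643/2048 → NEW=255, ERR=-227597/2048
(1,2): OLD=8263663/65536 → NEW=0, ERR=8263663/65536
(1,3): OLD=239474361/1048576 → NEW=255, ERR=-27912519/1048576
(2,0): OLD=2453793/32768 → NEW=0, ERR=2453793/32768
(2,1): OLD=133399675/1048576 → NEW=0, ERR=133399675/1048576
(2,2): OLD=493095047/2097152 → NEW=255, ERR=-41678713/2097152
(2,3): OLD=5733358795/33554432 → NEW=255, ERR=-2823021365/33554432
(3,0): OLD=2067874321/16777216 → NEW=0, ERR=2067874321/16777216
(3,1): OLD=57346966415/268435456 → NEW=255, ERR=-11104074865/268435456
(3,2): OLD=467585292401/4294967296 → NEW=0, ERR=467585292401/4294967296
(3,3): OLD=14094108565143/68719476736 → NEW=255, ERR=-3429358002537/68719476736
(4,0): OLD=432765431805/4294967296 → NEW=0, ERR=432765431805/4294967296
(4,1): OLD=5953592042359/34359738368 → NEW=255, ERR=-2808141241481/34359738368
(4,2): OLD=149888873004695/1099511627776 → NEW=255, ERR=-130486592078185/1099511627776
(4,3): OLD=2292054584587857/17592186044416 → NEW=255, ERR=-2193952856738223/17592186044416
(5,0): OLD=51217391217133/549755813888 → NEW=0, ERR=51217391217133/549755813888
(5,1): OLD=1781472029240859/17592186044416 → NEW=0, ERR=1781472029240859/17592186044416
(5,2): OLD=1017931930060567/8796093022208 → NEW=0, ERR=1017931930060567/8796093022208
(5,3): OLD=50733093164981319/281474976710656 → NEW=255, ERR=-21043025896235961/281474976710656
(6,0): OLD=32679497098788465/281474976710656 → NEW=0, ERR=32679497098788465/281474976710656
(6,1): OLD=1026643767649493031/4503599627370496 → NEW=255, ERR=-121774137329983449/4503599627370496
(6,2): OLD=11215483947383484257/72057594037927936 → NEW=255, ERR=-7159202532288139423/72057594037927936
(6,3): OLD=133050670804055379623/1152921504606846976 → NEW=0, ERR=133050670804055379623/1152921504606846976
Output grid:
  Row 0: .#.#  (2 black, running=2)
  Row 1: .#.#  (2 black, running=4)
  Row 2: ..##  (2 black, running=6)
  Row 3: .#.#  (2 black, running=8)
  Row 4: .###  (1 black, running=9)
  Row 5: ...#  (3 black, running=12)
  Row 6: .##.  (2 black, running=14)

Answer: 14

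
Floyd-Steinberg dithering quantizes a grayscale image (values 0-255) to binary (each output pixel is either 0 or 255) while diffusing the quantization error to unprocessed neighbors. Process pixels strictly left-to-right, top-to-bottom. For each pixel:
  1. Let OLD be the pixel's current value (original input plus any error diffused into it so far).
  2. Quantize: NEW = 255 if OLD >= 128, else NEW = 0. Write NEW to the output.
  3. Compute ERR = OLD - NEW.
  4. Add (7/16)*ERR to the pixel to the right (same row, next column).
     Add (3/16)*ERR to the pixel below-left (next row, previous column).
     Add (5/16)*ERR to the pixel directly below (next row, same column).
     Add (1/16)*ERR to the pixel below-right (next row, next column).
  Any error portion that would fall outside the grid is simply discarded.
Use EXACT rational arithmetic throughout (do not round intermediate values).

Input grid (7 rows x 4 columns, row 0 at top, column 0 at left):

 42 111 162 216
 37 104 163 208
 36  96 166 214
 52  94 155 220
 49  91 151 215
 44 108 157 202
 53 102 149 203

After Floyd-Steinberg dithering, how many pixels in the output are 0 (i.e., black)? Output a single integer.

Answer: 14

Derivation:
(0,0): OLD=42 → NEW=0, ERR=42
(0,1): OLD=1035/8 → NEW=255, ERR=-1005/8
(0,2): OLD=13701/128 → NEW=0, ERR=13701/128
(0,3): OLD=538275/2048 → NEW=255, ERR=16035/2048
(1,0): OLD=3401/128 → NEW=0, ERR=3401/128
(1,1): OLD=101439/1024 → NEW=0, ERR=101439/1024
(1,2): OLD=7648235/32768 → NEW=255, ERR=-707605/32768
(1,3): OLD=108888925/524288 → NEW=255, ERR=-24804515/524288
(2,0): OLD=1030181/16384 → NEW=0, ERR=1030181/16384
(2,1): OLD=79732263/524288 → NEW=255, ERR=-53961177/524288
(2,2): OLD=116961939/1048576 → NEW=0, ERR=116961939/1048576
(2,3): OLD=4138369287/16777216 → NEW=255, ERR=-139820793/16777216
(3,0): OLD=439153045/8388608 → NEW=0, ERR=439153045/8388608
(3,1): OLD=14708182795/134217728 → NEW=0, ERR=14708182795/134217728
(3,2): OLD=493503125621/2147483648 → NEW=255, ERR=-54105204619/2147483648
(3,3): OLD=7330458752179/34359738368 → NEW=255, ERR=-1431274531661/34359738368
(4,0): OLD=184483490737/2147483648 → NEW=0, ERR=184483490737/2147483648
(4,1): OLD=2772441407955/17179869184 → NEW=255, ERR=-1608425233965/17179869184
(4,2): OLD=55638229452595/549755813888 → NEW=0, ERR=55638229452595/549755813888
(4,3): OLD=2152274711027541/8796093022208 → NEW=255, ERR=-90729009635499/8796093022208
(5,0): OLD=14648691833121/274877906944 → NEW=0, ERR=14648691833121/274877906944
(5,1): OLD=1111854156614215/8796093022208 → NEW=0, ERR=1111854156614215/8796093022208
(5,2): OLD=1038566324237407/4398046511104 → NEW=255, ERR=-82935536094113/4398046511104
(5,3): OLD=27704441765522699/140737488355328 → NEW=255, ERR=-8183617765085941/140737488355328
(6,0): OLD=13138440045974389/140737488355328 → NEW=0, ERR=13138440045974389/140737488355328
(6,1): OLD=410139312600376323/2251799813685248 → NEW=255, ERR=-164069639889361917/2251799813685248
(6,2): OLD=3899309315568282405/36028797018963968 → NEW=0, ERR=3899309315568282405/36028797018963968
(6,3): OLD=133162259275579966723/576460752303423488 → NEW=255, ERR=-13835232561793022717/576460752303423488
Output grid:
  Row 0: .#.#  (2 black, running=2)
  Row 1: ..##  (2 black, running=4)
  Row 2: .#.#  (2 black, running=6)
  Row 3: ..##  (2 black, running=8)
  Row 4: .#.#  (2 black, running=10)
  Row 5: ..##  (2 black, running=12)
  Row 6: .#.#  (2 black, running=14)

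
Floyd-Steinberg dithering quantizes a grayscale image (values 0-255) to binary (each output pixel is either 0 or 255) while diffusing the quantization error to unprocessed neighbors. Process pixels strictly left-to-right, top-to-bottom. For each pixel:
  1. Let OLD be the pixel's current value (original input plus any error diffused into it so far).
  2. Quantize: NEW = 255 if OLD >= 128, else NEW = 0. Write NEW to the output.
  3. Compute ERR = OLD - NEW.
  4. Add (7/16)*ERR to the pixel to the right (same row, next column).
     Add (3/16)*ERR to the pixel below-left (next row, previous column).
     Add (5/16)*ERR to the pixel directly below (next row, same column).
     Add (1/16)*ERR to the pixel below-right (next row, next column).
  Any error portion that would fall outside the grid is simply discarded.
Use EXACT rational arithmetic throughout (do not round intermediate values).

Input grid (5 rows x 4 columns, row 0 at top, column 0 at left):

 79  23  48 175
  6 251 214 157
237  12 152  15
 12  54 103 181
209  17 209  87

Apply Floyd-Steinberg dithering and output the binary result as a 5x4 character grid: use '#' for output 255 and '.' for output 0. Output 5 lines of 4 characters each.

Answer: ...#
.###
#.#.
...#
#.#.

Derivation:
(0,0): OLD=79 → NEW=0, ERR=79
(0,1): OLD=921/16 → NEW=0, ERR=921/16
(0,2): OLD=18735/256 → NEW=0, ERR=18735/256
(0,3): OLD=847945/4096 → NEW=255, ERR=-196535/4096
(1,0): OLD=10619/256 → NEW=0, ERR=10619/256
(1,1): OLD=626269/2048 → NEW=255, ERR=104029/2048
(1,2): OLD=16626081/65536 → NEW=255, ERR=-85599/65536
(1,3): OLD=153100599/1048576 → NEW=255, ERR=-114286281/1048576
(2,0): OLD=8502863/32768 → NEW=255, ERR=147023/32768
(2,1): OLD=33747541/1048576 → NEW=0, ERR=33747541/1048576
(2,2): OLD=311240713/2097152 → NEW=255, ERR=-223533047/2097152
(2,3): OLD=-2207016827/33554432 → NEW=0, ERR=-2207016827/33554432
(3,0): OLD=326092895/16777216 → NEW=0, ERR=326092895/16777216
(3,1): OLD=14188450817/268435456 → NEW=0, ERR=14188450817/268435456
(3,2): OLD=354310603775/4294967296 → NEW=0, ERR=354310603775/4294967296
(3,3): OLD=13048113066105/68719476736 → NEW=255, ERR=-4475353501575/68719476736
(4,0): OLD=966300948915/4294967296 → NEW=255, ERR=-128915711565/4294967296
(4,1): OLD=1273654390681/34359738368 → NEW=0, ERR=1273654390681/34359738368
(4,2): OLD=266180122881145/1099511627776 → NEW=255, ERR=-14195342201735/1099511627776
(4,3): OLD=1163828024892447/17592186044416 → NEW=0, ERR=1163828024892447/17592186044416
Row 0: ...#
Row 1: .###
Row 2: #.#.
Row 3: ...#
Row 4: #.#.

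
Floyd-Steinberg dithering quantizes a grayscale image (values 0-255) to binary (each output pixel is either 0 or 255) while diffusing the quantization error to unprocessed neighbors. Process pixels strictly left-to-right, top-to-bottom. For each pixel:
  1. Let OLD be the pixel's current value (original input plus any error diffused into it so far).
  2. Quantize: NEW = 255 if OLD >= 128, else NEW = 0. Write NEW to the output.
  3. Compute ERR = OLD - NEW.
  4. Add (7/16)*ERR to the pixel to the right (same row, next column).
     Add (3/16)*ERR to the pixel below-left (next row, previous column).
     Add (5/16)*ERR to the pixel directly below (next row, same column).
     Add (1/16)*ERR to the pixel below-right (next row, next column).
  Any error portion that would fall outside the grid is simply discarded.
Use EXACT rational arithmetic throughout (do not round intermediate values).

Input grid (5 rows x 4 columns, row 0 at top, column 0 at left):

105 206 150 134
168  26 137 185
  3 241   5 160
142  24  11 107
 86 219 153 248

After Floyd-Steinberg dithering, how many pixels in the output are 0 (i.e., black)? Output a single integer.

Answer: 10

Derivation:
(0,0): OLD=105 → NEW=0, ERR=105
(0,1): OLD=4031/16 → NEW=255, ERR=-49/16
(0,2): OLD=38057/256 → NEW=255, ERR=-27223/256
(0,3): OLD=358303/4096 → NEW=0, ERR=358303/4096
(1,0): OLD=51261/256 → NEW=255, ERR=-14019/256
(1,1): OLD=-25173/2048 → NEW=0, ERR=-25173/2048
(1,2): OLD=7510535/65536 → NEW=0, ERR=7510535/65536
(1,3): OLD=268255457/1048576 → NEW=255, ERR=868577/1048576
(2,0): OLD=-537975/32768 → NEW=0, ERR=-537975/32768
(2,1): OLD=260090227/1048576 → NEW=255, ERR=-7296653/1048576
(2,2): OLD=77921183/2097152 → NEW=0, ERR=77921183/2097152
(2,3): OLD=6163180291/33554432 → NEW=255, ERR=-2393199869/33554432
(3,0): OLD=2274398713/16777216 → NEW=255, ERR=-2003791367/16777216
(3,1): OLD=-6573155673/268435456 → NEW=0, ERR=-6573155673/268435456
(3,2): OLD=-8202632359/4294967296 → NEW=0, ERR=-8202632359/4294967296
(3,3): OLD=5923500250863/68719476736 → NEW=0, ERR=5923500250863/68719476736
(4,0): OLD=189344411077/4294967296 → NEW=0, ERR=189344411077/4294967296
(4,1): OLD=7655772670927/34359738368 → NEW=255, ERR=-1105960612913/34359738368
(4,2): OLD=168173392780527/1099511627776 → NEW=255, ERR=-112202072302353/1099511627776
(4,3): OLD=4049227779083833/17592186044416 → NEW=255, ERR=-436779662242247/17592186044416
Output grid:
  Row 0: .##.  (2 black, running=2)
  Row 1: #..#  (2 black, running=4)
  Row 2: .#.#  (2 black, running=6)
  Row 3: #...  (3 black, running=9)
  Row 4: .###  (1 black, running=10)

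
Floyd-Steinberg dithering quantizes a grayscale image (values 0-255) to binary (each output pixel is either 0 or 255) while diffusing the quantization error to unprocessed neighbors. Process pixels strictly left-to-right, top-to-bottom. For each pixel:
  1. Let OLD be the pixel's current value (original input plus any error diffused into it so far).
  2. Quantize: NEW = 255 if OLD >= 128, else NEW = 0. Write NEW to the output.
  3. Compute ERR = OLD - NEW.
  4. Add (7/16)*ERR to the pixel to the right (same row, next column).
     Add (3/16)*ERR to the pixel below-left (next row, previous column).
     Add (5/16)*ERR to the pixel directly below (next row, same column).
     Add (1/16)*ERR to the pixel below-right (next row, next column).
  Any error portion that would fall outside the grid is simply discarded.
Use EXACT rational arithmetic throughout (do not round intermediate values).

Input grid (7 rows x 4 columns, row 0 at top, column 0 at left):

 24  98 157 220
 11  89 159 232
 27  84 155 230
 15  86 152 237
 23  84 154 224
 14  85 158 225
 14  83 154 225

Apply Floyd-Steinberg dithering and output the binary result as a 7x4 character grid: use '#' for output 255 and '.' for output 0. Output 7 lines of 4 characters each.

Answer: ..##
.#.#
..##
..##
.#.#
..##
..##

Derivation:
(0,0): OLD=24 → NEW=0, ERR=24
(0,1): OLD=217/2 → NEW=0, ERR=217/2
(0,2): OLD=6543/32 → NEW=255, ERR=-1617/32
(0,3): OLD=101321/512 → NEW=255, ERR=-29239/512
(1,0): OLD=1243/32 → NEW=0, ERR=1243/32
(1,1): OLD=33773/256 → NEW=255, ERR=-31507/256
(1,2): OLD=699905/8192 → NEW=0, ERR=699905/8192
(1,3): OLD=32554967/131072 → NEW=255, ERR=-868393/131072
(2,0): OLD=65791/4096 → NEW=0, ERR=65791/4096
(2,1): OLD=9307925/131072 → NEW=0, ERR=9307925/131072
(2,2): OLD=53433709/262144 → NEW=255, ERR=-13413011/262144
(2,3): OLD=884511873/4194304 → NEW=255, ERR=-185035647/4194304
(3,0): OLD=69907615/2097152 → NEW=0, ERR=69907615/2097152
(3,1): OLD=3831441185/33554432 → NEW=0, ERR=3831441185/33554432
(3,2): OLD=97782113151/536870912 → NEW=255, ERR=-39119969409/536870912
(3,3): OLD=1616082051833/8589934592 → NEW=255, ERR=-574351269127/8589934592
(4,0): OLD=29434963731/536870912 → NEW=0, ERR=29434963731/536870912
(4,1): OLD=567325493929/4294967296 → NEW=255, ERR=-527891166551/4294967296
(4,2): OLD=9903320086233/137438953472 → NEW=0, ERR=9903320086233/137438953472
(4,3): OLD=505941636148415/2199023255552 → NEW=255, ERR=-54809294017345/2199023255552
(5,0): OLD=555797723891/68719476736 → NEW=0, ERR=555797723891/68719476736
(5,1): OLD=147480869182069/2199023255552 → NEW=0, ERR=147480869182069/2199023255552
(5,2): OLD=108578973779413/549755813888 → NEW=255, ERR=-31608758762027/549755813888
(5,3): OLD=6915845125943447/35184372088832 → NEW=255, ERR=-2056169756708713/35184372088832
(6,0): OLD=1023951452612415/35184372088832 → NEW=0, ERR=1023951452612415/35184372088832
(6,1): OLD=59906662589144329/562949953421312 → NEW=0, ERR=59906662589144329/562949953421312
(6,2): OLD=1583677432681136271/9007199254740992 → NEW=255, ERR=-713158377277816689/9007199254740992
(6,3): OLD=24284033483978651369/144115188075855872 → NEW=255, ERR=-12465339475364595991/144115188075855872
Row 0: ..##
Row 1: .#.#
Row 2: ..##
Row 3: ..##
Row 4: .#.#
Row 5: ..##
Row 6: ..##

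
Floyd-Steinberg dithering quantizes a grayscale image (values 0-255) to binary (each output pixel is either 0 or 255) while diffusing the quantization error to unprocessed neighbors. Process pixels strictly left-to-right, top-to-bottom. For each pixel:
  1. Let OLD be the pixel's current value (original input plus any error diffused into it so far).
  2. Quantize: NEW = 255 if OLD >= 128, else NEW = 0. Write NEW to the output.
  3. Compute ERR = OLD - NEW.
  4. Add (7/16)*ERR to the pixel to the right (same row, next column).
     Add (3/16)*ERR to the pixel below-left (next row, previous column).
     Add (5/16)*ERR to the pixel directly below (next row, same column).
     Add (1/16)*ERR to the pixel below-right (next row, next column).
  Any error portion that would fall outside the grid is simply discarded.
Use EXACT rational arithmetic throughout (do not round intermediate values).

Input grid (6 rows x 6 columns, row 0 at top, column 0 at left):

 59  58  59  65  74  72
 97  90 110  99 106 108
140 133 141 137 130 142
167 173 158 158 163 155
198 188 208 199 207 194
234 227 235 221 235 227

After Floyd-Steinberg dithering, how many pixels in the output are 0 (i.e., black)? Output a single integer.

Answer: 14

Derivation:
(0,0): OLD=59 → NEW=0, ERR=59
(0,1): OLD=1341/16 → NEW=0, ERR=1341/16
(0,2): OLD=24491/256 → NEW=0, ERR=24491/256
(0,3): OLD=437677/4096 → NEW=0, ERR=437677/4096
(0,4): OLD=7913403/65536 → NEW=0, ERR=7913403/65536
(0,5): OLD=130891293/1048576 → NEW=0, ERR=130891293/1048576
(1,0): OLD=33575/256 → NEW=255, ERR=-31705/256
(1,1): OLD=171281/2048 → NEW=0, ERR=171281/2048
(1,2): OLD=13222501/65536 → NEW=255, ERR=-3489179/65536
(1,3): OLD=36102209/262144 → NEW=255, ERR=-30744511/262144
(1,4): OLD=2055330019/16777216 → NEW=0, ERR=2055330019/16777216
(1,5): OLD=55875473989/268435456 → NEW=255, ERR=-12575567291/268435456
(2,0): OLD=3833163/32768 → NEW=0, ERR=3833163/32768
(2,1): OLD=201945833/1048576 → NEW=255, ERR=-65441047/1048576
(2,2): OLD=1347127547/16777216 → NEW=0, ERR=1347127547/16777216
(2,3): OLD=20820033507/134217728 → NEW=255, ERR=-13405487133/134217728
(2,4): OLD=465886249001/4294967296 → NEW=0, ERR=465886249001/4294967296
(2,5): OLD=12539488541103/68719476736 → NEW=255, ERR=-4983978026577/68719476736
(3,0): OLD=3218778011/16777216 → NEW=255, ERR=-1059412069/16777216
(3,1): OLD=19896063871/134217728 → NEW=255, ERR=-14329456769/134217728
(3,2): OLD=122144202733/1073741824 → NEW=0, ERR=122144202733/1073741824
(3,3): OLD=13875360458567/68719476736 → NEW=255, ERR=-3648106109113/68719476736
(3,4): OLD=84569504495975/549755813888 → NEW=255, ERR=-55618228045465/549755813888
(3,5): OLD=834341140933033/8796093022208 → NEW=0, ERR=834341140933033/8796093022208
(4,0): OLD=339836909237/2147483648 → NEW=255, ERR=-207771421003/2147483648
(4,1): OLD=4456134796209/34359738368 → NEW=255, ERR=-4305598487631/34359738368
(4,2): OLD=189225184432067/1099511627776 → NEW=255, ERR=-91150280650813/1099511627776
(4,3): OLD=2362310864879855/17592186044416 → NEW=255, ERR=-2123696576446225/17592186044416
(4,4): OLD=38572659338373087/281474976710656 → NEW=255, ERR=-33203459722844193/281474976710656
(4,5): OLD=746292159439974073/4503599627370496 → NEW=255, ERR=-402125745539502407/4503599627370496
(5,0): OLD=99104351306659/549755813888 → NEW=255, ERR=-41083381234781/549755813888
(5,1): OLD=2349533327268563/17592186044416 → NEW=255, ERR=-2136474114057517/17592186044416
(5,2): OLD=17661861060765377/140737488355328 → NEW=0, ERR=17661861060765377/140737488355328
(5,3): OLD=949720995368756187/4503599627370496 → NEW=255, ERR=-198696909610720293/4503599627370496
(5,4): OLD=1392041986702718331/9007199254740992 → NEW=255, ERR=-904793823256234629/9007199254740992
(5,5): OLD=21296822763899602295/144115188075855872 → NEW=255, ERR=-15452550195443645065/144115188075855872
Output grid:
  Row 0: ......  (6 black, running=6)
  Row 1: #.##.#  (2 black, running=8)
  Row 2: .#.#.#  (3 black, running=11)
  Row 3: ##.##.  (2 black, running=13)
  Row 4: ######  (0 black, running=13)
  Row 5: ##.###  (1 black, running=14)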